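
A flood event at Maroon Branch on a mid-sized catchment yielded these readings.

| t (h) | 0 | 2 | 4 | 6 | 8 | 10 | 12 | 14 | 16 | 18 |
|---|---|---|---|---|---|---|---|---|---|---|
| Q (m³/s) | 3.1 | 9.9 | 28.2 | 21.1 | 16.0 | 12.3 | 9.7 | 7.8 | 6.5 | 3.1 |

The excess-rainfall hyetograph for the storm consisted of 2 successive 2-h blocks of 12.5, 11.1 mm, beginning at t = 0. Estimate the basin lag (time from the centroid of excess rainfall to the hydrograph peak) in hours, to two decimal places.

t_L ≈ 2.06 h

Centroid of excess rainfall: t_c = Σ P_i·t̄_i / ΣP_i = 1.9407 h (block centres at 1, 3 h).
Hydrograph peak occurs at t = 4 h, so basin lag t_L = 4 − 1.9407 = 2.06 h.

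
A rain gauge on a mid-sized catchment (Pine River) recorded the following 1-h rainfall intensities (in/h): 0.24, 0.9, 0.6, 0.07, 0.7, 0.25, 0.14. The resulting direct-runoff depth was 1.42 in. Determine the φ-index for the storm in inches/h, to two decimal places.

Only the 3 blocks with intensity above φ contribute runoff: 0.9, 0.6, 0.7 in/h.
Σ(I−φ)·Δt = d  ⇒  (0.9+0.6+0.7 − 3φ)·1 = 1.42
φ = (2.200 − 1.42/1) / 3 = 0.26 in/h.

φ ≈ 0.26 in/h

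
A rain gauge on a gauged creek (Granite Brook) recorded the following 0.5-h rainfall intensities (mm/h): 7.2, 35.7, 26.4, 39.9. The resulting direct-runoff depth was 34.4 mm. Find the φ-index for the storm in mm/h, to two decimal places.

φ ≈ 11.07 mm/h

Only the 3 blocks with intensity above φ contribute runoff: 35.7, 26.4, 39.9 mm/h.
Σ(I−φ)·Δt = d  ⇒  (35.7+26.4+39.9 − 3φ)·0.5 = 34.4
φ = (102.0 − 34.4/0.5) / 3 = 11.07 mm/h.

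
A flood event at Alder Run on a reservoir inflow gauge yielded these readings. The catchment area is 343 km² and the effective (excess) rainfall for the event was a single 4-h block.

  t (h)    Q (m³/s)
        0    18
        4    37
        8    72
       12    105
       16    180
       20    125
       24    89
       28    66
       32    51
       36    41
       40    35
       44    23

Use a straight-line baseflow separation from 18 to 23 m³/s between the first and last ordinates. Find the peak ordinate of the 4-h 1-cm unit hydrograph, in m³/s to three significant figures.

U_p ≈ 64.0 m³/s

Direct runoff: 0.00, 18.55, 53.09, 85.64, 160.18, 104.73, 68.27, 44.82, 29.36, 18.91, 12.45, 0.00 m³/s; ΣQ_DR = 596.0 m³/s, peak = 160.18 m³/s.
Runoff depth d = ΣQ_DR·Δt / A = 596.0 × 14400 / (343 km²) = 25.02 mm.
The 1-cm UH is the DRH scaled by (10 mm)/d, so U_p = 160.18 × 10/25.02 = 64.0 m³/s.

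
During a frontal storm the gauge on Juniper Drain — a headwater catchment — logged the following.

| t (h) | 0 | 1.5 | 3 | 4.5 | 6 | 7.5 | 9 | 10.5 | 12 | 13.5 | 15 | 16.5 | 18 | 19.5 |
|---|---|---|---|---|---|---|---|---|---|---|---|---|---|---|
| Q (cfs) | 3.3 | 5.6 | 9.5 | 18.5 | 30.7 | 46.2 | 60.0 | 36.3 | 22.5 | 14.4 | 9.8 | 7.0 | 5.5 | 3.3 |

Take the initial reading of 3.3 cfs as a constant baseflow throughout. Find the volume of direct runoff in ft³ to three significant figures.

Direct-runoff ordinates (Q − Q_b): 0.0, 2.3, 6.2, 15.2, 27.4, 42.9, 56.7, 33.0, 19.2, 11.1, 6.5, 3.7, 2.2, 0.0 cfs.
ΣQ_DR = 226.4 cfs.
With Δt = 1.5 h = 5400 s, V = ΣQ_DR · Δt = 226.4 × 5400 = 1.22 × 10^6 ft³.

V ≈ 1.22 × 10^6 ft³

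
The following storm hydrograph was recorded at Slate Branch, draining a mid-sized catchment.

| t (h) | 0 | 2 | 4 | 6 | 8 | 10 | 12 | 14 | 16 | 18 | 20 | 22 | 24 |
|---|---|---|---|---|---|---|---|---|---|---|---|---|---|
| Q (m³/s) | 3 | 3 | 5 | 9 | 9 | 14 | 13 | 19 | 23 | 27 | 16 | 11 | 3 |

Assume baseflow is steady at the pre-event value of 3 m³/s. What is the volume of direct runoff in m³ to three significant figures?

V ≈ 8.35 × 10^5 m³

Direct-runoff ordinates (Q − Q_b): 0.0, 0.0, 2.0, 6.0, 6.0, 11.0, 10.0, 16.0, 20.0, 24.0, 13.0, 8.0, 0.0 m³/s.
ΣQ_DR = 116.0 m³/s.
With Δt = 2 h = 7200 s, V = ΣQ_DR · Δt = 116.0 × 7200 = 8.35 × 10^5 m³.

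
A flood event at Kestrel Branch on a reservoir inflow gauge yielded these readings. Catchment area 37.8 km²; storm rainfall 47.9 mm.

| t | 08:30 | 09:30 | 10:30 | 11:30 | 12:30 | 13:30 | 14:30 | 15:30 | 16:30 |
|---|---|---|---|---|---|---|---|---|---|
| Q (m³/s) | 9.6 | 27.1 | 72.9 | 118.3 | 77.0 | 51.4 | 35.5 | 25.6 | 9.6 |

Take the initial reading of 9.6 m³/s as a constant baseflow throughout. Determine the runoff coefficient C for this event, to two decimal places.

C ≈ 0.68

ΣQ_DR = 340.6 m³/s; V = ΣQ_DR·Δt = 1.226 × 10^6 m³.
Runoff depth d = V / A = 32.44 mm.
C = d / P = 32.44 / 47.9 = 0.68.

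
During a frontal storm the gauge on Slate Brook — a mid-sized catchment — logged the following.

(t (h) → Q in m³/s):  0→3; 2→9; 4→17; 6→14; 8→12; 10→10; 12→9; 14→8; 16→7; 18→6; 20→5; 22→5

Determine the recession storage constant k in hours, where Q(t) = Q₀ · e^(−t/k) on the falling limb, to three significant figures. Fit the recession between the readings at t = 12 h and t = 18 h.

k ≈ 14.8 h

On the falling limb, Q drops from 9 to 6 m³/s between t = 12 h and t = 18 h (Δt = 6 h).
k = −Δt / ln(Q₂/Q₁) = −6 / ln(6/9) = 14.8 h.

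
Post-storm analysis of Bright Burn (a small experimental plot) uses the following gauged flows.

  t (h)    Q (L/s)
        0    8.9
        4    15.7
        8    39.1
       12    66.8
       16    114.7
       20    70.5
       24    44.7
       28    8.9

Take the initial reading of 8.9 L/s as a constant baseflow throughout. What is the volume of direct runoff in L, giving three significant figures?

Direct-runoff ordinates (Q − Q_b): 0.0, 6.8, 30.2, 57.9, 105.8, 61.6, 35.8, 0.0 L/s.
ΣQ_DR = 298.1 L/s.
With Δt = 4 h = 14400 s, V = ΣQ_DR · Δt = 298.1 × 14400 = 4.29 × 10^6 L.

V ≈ 4.29 × 10^6 L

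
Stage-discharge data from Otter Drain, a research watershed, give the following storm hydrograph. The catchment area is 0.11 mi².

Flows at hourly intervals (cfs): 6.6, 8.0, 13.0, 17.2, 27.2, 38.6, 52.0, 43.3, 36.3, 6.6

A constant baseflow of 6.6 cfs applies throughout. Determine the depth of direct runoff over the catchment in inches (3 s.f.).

Direct runoff: 0.0, 1.4, 6.4, 10.6, 20.6, 32.0, 45.4, 36.7, 29.7, 0.0 cfs; ΣQ_DR = 182.8 cfs.
V = ΣQ_DR · Δt = 182.8 × 3600 s = 6.581 × 10^5 ft³.
Over A = 0.11 mi², depth = V / A = 2.58 in.

d ≈ 2.58 in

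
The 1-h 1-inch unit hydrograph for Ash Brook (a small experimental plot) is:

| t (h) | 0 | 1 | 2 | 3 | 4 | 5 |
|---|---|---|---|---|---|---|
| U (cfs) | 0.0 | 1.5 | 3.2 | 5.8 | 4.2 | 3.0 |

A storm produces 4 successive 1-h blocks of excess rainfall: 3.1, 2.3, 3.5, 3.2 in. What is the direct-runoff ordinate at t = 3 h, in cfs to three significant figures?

Q ≈ 30.6 cfs

By discrete convolution, Q_j = Σ (P_i / 1 in) · U_{j−i}.
At t = 3 h (j=3): Q = (3.1/1)·5.8 + (2.3/1)·3.2 + (3.5/1)·1.5 + (3.2/1)·0.0 = 30.6 cfs.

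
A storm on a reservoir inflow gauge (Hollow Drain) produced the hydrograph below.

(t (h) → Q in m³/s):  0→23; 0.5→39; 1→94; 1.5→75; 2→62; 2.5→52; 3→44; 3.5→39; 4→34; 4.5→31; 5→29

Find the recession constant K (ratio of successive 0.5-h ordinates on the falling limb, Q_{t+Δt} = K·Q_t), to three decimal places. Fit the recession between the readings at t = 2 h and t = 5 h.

K ≈ 0.881

Using the recession-limb readings at t = 2 h and t = 5 h: Q falls from 62 to 29 m³/s over 6 intervals.
K = (Q₂/Q₁)^(1/6) = (29/62)^(1/6) = 0.881.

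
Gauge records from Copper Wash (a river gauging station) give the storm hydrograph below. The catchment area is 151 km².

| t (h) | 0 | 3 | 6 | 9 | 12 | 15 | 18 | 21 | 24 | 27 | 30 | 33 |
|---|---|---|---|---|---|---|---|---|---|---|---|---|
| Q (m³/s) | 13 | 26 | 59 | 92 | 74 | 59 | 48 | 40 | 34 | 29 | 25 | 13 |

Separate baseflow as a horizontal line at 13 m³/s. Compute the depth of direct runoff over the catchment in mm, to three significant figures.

d ≈ 25.5 mm

Direct runoff: 0.0, 13.0, 46.0, 79.0, 61.0, 46.0, 35.0, 27.0, 21.0, 16.0, 12.0, 0.0 m³/s; ΣQ_DR = 356.0 m³/s.
V = ΣQ_DR · Δt = 356.0 × 10800 s = 3.845 × 10^6 m³.
Over A = 151 km², depth = V / A = 25.5 mm.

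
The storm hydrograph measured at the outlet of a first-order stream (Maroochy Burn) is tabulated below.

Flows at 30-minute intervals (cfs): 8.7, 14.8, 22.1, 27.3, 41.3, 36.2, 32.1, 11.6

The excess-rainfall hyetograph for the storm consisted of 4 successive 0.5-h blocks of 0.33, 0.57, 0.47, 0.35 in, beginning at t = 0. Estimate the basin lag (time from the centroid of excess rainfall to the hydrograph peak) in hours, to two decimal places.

Centroid of excess rainfall: t_c = Σ P_i·t̄_i / ΣP_i = 0.9942 h (block centres at 0.25, 0.75, 1.25, 1.75 h).
Hydrograph peak occurs at t = 2 h, so basin lag t_L = 2 − 0.9942 = 1.01 h.

t_L ≈ 1.01 h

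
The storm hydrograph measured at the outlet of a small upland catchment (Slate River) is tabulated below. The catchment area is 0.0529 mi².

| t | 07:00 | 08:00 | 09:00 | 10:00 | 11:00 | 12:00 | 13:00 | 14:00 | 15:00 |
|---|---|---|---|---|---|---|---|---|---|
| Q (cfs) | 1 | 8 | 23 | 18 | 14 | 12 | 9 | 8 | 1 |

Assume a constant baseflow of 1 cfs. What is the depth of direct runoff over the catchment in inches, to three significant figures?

Direct runoff: 0.0, 7.0, 22.0, 17.0, 13.0, 11.0, 8.0, 7.0, 0.0 cfs; ΣQ_DR = 85.00 cfs.
V = ΣQ_DR · Δt = 85.00 × 3600 s = 3.060 × 10^5 ft³.
Over A = 0.0529 mi², depth = V / A = 2.49 in.

d ≈ 2.49 in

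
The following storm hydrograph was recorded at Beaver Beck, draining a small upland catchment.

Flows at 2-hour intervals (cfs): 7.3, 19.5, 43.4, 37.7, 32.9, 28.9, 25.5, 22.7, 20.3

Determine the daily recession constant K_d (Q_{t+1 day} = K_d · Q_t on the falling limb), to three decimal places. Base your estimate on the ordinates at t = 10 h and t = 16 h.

K_d ≈ 0.243

Between t = 10 h and t = 16 h the flow falls from 28.9 to 20.3 cfs over 3×2 h = 6 h.
Per-interval ratio K = (20.3/28.9)^(1/3) = 0.8889; K_d = K^(24/2) = 0.243.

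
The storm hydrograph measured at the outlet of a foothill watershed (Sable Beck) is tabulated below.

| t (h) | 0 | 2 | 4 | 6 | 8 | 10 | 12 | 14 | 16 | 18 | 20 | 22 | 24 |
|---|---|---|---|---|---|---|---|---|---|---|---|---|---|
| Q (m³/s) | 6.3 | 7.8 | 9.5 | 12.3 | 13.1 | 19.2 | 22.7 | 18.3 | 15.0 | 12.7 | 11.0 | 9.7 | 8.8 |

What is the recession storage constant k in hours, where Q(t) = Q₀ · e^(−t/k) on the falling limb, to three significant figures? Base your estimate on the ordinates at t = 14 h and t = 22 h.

On the falling limb, Q drops from 18.3 to 9.7 m³/s between t = 14 h and t = 22 h (Δt = 8 h).
k = −Δt / ln(Q₂/Q₁) = −8 / ln(9.7/18.3) = 12.6 h.

k ≈ 12.6 h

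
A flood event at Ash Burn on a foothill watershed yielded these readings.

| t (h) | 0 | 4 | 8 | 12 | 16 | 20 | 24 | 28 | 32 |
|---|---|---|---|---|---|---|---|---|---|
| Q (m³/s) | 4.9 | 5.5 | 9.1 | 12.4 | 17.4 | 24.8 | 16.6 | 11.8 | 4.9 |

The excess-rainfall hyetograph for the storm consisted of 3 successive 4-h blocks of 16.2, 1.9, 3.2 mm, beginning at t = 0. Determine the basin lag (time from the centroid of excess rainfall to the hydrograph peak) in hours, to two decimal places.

t_L ≈ 16.44 h

Centroid of excess rainfall: t_c = Σ P_i·t̄_i / ΣP_i = 3.5587 h (block centres at 2, 6, 10 h).
Hydrograph peak occurs at t = 20 h, so basin lag t_L = 20 − 3.5587 = 16.44 h.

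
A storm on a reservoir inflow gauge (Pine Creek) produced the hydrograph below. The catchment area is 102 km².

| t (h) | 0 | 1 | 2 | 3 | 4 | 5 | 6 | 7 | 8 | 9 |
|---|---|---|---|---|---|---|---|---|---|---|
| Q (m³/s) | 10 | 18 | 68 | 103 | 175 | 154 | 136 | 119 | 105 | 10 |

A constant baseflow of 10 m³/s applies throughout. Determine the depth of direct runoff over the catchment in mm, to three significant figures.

d ≈ 28.2 mm

Direct runoff: 0.0, 8.0, 58.0, 93.0, 165.0, 144.0, 126.0, 109.0, 95.0, 0.0 m³/s; ΣQ_DR = 798.0 m³/s.
V = ΣQ_DR · Δt = 798.0 × 3600 s = 2.873 × 10^6 m³.
Over A = 102 km², depth = V / A = 28.2 mm.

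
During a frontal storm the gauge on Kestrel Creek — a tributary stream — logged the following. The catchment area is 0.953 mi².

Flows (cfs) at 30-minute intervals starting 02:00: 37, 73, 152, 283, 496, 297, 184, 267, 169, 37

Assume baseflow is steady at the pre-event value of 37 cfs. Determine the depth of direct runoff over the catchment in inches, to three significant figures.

Direct runoff: 0.0, 36.0, 115.0, 246.0, 459.0, 260.0, 147.0, 230.0, 132.0, 0.0 cfs; ΣQ_DR = 1625 cfs.
V = ΣQ_DR · Δt = 1625 × 1800 s = 2.925 × 10^6 ft³.
Over A = 0.953 mi², depth = V / A = 1.32 in.

d ≈ 1.32 in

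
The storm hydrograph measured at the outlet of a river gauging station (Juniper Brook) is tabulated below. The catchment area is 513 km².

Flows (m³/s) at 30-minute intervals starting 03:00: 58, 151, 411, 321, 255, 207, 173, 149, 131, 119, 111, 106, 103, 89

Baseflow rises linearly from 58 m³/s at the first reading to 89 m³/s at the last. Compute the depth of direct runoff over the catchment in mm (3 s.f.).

Direct runoff: 0.00, 90.62, 348.23, 255.85, 187.46, 137.08, 100.69, 74.31, 53.92, 39.54, 29.15, 21.77, 16.38, 0.00 m³/s; ΣQ_DR = 1355 m³/s.
V = ΣQ_DR · Δt = 1355 × 1800 s = 2.439 × 10^6 m³.
Over A = 513 km², depth = V / A = 4.75 mm.

d ≈ 4.75 mm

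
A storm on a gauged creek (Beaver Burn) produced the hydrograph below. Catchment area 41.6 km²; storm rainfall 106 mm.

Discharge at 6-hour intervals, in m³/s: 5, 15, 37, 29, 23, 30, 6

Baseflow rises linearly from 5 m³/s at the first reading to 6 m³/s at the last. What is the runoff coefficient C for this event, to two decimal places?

ΣQ_DR = 106.5 m³/s; V = ΣQ_DR·Δt = 2.300 × 10^6 m³.
Runoff depth d = V / A = 55.30 mm.
C = d / P = 55.30 / 106 = 0.52.

C ≈ 0.52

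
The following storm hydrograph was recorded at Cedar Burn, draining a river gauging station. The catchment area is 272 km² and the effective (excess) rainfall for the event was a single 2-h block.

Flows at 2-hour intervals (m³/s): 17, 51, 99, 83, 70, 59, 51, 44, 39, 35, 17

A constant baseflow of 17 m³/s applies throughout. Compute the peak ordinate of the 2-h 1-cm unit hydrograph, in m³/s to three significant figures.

U_p ≈ 82.0 m³/s

Direct runoff: 0.0, 34.0, 82.0, 66.0, 53.0, 42.0, 34.0, 27.0, 22.0, 18.0, 0.0 m³/s; ΣQ_DR = 378.0 m³/s, peak = 82.0 m³/s.
Runoff depth d = ΣQ_DR·Δt / A = 378.0 × 7200 / (272 km²) = 10.01 mm.
The 1-cm UH is the DRH scaled by (10 mm)/d, so U_p = 82.0 × 10/10.01 = 82.0 m³/s.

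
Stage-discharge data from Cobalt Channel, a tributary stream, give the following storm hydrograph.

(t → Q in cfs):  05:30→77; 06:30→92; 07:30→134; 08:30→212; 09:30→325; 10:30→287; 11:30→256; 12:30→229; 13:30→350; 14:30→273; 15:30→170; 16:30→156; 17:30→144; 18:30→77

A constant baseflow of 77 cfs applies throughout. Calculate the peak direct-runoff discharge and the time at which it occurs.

Q_p = 273.0 cfs at t = 13:30

Subtracting baseflow gives direct-runoff ordinates: 0.0, 15.0, 57.0, 135.0, 248.0, 210.0, 179.0, 152.0, 273.0, 196.0, 93.0, 79.0, 67.0, 0.0 cfs.
The maximum is 273.0 cfs, occurring at the reading for t = 13:30.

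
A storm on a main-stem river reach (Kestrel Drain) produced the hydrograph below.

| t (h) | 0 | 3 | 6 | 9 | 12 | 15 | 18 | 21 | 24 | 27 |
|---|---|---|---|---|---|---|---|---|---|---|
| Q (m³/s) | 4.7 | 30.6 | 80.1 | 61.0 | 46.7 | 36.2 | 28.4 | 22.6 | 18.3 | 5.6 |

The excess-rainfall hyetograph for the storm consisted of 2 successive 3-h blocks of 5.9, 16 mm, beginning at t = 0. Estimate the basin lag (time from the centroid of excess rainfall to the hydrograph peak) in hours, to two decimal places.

Centroid of excess rainfall: t_c = Σ P_i·t̄_i / ΣP_i = 3.6918 h (block centres at 1.5, 4.5 h).
Hydrograph peak occurs at t = 6 h, so basin lag t_L = 6 − 3.6918 = 2.31 h.

t_L ≈ 2.31 h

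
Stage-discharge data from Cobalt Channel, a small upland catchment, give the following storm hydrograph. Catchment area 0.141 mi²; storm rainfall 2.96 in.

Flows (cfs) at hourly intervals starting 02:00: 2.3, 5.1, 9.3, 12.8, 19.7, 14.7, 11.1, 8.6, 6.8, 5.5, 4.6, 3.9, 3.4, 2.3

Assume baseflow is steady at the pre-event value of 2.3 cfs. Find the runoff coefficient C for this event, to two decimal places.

ΣQ_DR = 77.90 cfs; V = ΣQ_DR·Δt = 2.804 × 10^5 ft³.
Runoff depth d = V / A = 0.8561 in.
C = d / P = 0.8561 / 2.96 = 0.29.

C ≈ 0.29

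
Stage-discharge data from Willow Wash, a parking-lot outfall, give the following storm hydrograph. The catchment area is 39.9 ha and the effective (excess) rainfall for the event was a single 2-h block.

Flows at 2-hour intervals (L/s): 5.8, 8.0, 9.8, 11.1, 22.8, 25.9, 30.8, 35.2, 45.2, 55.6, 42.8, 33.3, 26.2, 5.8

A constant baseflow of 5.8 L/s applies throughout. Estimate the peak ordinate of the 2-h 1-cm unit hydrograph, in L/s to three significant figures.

Direct runoff: 0.0, 2.2, 4.0, 5.3, 17.0, 20.1, 25.0, 29.4, 39.4, 49.8, 37.0, 27.5, 20.4, 0.0 L/s; ΣQ_DR = 277.1 L/s, peak = 49.8 L/s.
Runoff depth d = ΣQ_DR·Δt / A = 277.1 × 7200 / (39.9 ha) = 5.000 mm.
The 1-cm UH is the DRH scaled by (10 mm)/d, so U_p = 49.8 × 10/5.000 = 99.6 L/s.

U_p ≈ 99.6 L/s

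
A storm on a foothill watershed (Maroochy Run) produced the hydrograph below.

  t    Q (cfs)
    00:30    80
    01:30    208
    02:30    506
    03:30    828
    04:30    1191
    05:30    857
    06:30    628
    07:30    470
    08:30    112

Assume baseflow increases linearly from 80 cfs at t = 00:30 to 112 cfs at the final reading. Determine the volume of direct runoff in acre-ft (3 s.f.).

V ≈ 332 acre-ft

Direct-runoff ordinates (Q − Q_b): 0.00, 124.00, 418.00, 736.00, 1095.00, 757.00, 524.00, 362.00, 0.00 cfs.
ΣQ_DR = 4016 cfs.
With Δt = 1 h = 3600 s, V = ΣQ_DR · Δt = 4016 × 3600 = 1.45 × 10^7 ft³ = 332 acre-ft.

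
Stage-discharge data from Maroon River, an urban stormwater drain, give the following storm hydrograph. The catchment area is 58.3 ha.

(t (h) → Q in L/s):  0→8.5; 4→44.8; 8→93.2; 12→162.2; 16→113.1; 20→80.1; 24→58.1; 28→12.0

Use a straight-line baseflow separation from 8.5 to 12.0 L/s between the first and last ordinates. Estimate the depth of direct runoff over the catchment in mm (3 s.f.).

Direct runoff: 0.00, 35.80, 83.70, 152.20, 102.60, 69.10, 46.60, 0.00 L/s; ΣQ_DR = 490.0 L/s.
V = ΣQ_DR · Δt = 490.0 × 14400 s = 7.056 × 10^6 L.
Over A = 58.3 ha, depth = V / A = 12.1 mm.

d ≈ 12.1 mm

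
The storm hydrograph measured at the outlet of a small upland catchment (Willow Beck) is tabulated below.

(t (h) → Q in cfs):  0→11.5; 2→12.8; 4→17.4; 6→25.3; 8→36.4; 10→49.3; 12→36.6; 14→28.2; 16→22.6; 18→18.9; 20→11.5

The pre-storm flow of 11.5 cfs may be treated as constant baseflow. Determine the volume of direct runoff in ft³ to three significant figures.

V ≈ 1.04 × 10^6 ft³

Direct-runoff ordinates (Q − Q_b): 0.0, 1.3, 5.9, 13.8, 24.9, 37.8, 25.1, 16.7, 11.1, 7.4, 0.0 cfs.
ΣQ_DR = 144.0 cfs.
With Δt = 2 h = 7200 s, V = ΣQ_DR · Δt = 144.0 × 7200 = 1.04 × 10^6 ft³.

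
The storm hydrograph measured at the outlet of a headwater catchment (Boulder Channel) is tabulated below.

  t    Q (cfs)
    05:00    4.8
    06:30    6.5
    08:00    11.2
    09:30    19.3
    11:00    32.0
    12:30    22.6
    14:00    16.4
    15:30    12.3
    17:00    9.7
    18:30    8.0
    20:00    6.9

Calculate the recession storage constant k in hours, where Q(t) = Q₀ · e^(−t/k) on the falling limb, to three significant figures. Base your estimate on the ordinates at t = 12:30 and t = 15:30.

k ≈ 4.93 h

On the falling limb, Q drops from 22.6 to 12.3 cfs between t = 12:30 and t = 15:30 (Δt = 3 h).
k = −Δt / ln(Q₂/Q₁) = −3 / ln(12.3/22.6) = 4.93 h.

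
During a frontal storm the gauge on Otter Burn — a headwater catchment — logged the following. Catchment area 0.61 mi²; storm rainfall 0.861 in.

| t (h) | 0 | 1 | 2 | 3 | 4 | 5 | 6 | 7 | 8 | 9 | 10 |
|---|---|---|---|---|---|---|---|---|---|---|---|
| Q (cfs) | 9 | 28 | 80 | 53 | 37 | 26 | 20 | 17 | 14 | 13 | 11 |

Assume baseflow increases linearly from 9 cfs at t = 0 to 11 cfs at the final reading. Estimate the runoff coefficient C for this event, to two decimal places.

ΣQ_DR = 198.0 cfs; V = ΣQ_DR·Δt = 7.128 × 10^5 ft³.
Runoff depth d = V / A = 0.5030 in.
C = d / P = 0.5030 / 0.861 = 0.58.

C ≈ 0.58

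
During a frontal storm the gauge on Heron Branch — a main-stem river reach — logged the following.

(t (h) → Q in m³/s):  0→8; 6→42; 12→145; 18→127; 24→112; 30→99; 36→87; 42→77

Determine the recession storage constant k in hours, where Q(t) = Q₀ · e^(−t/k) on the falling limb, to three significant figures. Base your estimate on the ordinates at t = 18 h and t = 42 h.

k ≈ 48.0 h

On the falling limb, Q drops from 127 to 77 m³/s between t = 18 h and t = 42 h (Δt = 24 h).
k = −Δt / ln(Q₂/Q₁) = −24 / ln(77/127) = 48.0 h.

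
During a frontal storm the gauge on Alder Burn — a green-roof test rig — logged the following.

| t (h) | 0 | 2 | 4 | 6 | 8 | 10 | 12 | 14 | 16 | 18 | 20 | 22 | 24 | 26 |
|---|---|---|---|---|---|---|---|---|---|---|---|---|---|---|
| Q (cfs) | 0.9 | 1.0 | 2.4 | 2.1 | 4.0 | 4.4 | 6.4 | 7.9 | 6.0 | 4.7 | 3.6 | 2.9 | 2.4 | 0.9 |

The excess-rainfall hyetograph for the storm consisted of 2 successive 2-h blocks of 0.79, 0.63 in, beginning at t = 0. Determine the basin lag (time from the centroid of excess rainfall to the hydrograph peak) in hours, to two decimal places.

Centroid of excess rainfall: t_c = Σ P_i·t̄_i / ΣP_i = 1.8873 h (block centres at 1, 3 h).
Hydrograph peak occurs at t = 14 h, so basin lag t_L = 14 − 1.8873 = 12.11 h.

t_L ≈ 12.11 h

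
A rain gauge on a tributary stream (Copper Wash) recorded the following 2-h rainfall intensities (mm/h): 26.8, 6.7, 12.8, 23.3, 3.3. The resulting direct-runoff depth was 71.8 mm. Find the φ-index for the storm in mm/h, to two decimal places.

φ ≈ 9.00 mm/h

Only the 3 blocks with intensity above φ contribute runoff: 26.8, 12.8, 23.3 mm/h.
Σ(I−φ)·Δt = d  ⇒  (26.8+12.8+23.3 − 3φ)·2 = 71.8
φ = (62.90 − 71.8/2) / 3 = 9.00 mm/h.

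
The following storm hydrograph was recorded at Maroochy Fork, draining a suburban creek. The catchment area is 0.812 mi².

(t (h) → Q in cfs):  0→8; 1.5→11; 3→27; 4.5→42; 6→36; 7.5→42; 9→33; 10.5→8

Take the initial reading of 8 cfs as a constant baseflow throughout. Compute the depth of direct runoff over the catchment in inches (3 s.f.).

Direct runoff: 0.0, 3.0, 19.0, 34.0, 28.0, 34.0, 25.0, 0.0 cfs; ΣQ_DR = 143.0 cfs.
V = ΣQ_DR · Δt = 143.0 × 5400 s = 7.722 × 10^5 ft³.
Over A = 0.812 mi², depth = V / A = 0.409 in.

d ≈ 0.409 in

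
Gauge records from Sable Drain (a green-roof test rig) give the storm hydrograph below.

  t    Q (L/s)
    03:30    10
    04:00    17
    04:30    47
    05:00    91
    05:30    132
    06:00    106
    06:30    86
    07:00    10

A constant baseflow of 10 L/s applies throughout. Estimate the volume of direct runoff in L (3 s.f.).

V ≈ 7.54 × 10^5 L

Direct-runoff ordinates (Q − Q_b): 0.0, 7.0, 37.0, 81.0, 122.0, 96.0, 76.0, 0.0 L/s.
ΣQ_DR = 419.0 L/s.
With Δt = 0.5 h = 1800 s, V = ΣQ_DR · Δt = 419.0 × 1800 = 7.54 × 10^5 L.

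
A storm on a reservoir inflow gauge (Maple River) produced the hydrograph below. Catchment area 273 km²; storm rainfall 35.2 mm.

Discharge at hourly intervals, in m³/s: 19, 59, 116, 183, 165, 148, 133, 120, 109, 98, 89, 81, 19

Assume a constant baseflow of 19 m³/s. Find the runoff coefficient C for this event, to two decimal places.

C ≈ 0.41

ΣQ_DR = 1092 m³/s; V = ΣQ_DR·Δt = 3.931 × 10^6 m³.
Runoff depth d = V / A = 14.40 mm.
C = d / P = 14.40 / 35.2 = 0.41.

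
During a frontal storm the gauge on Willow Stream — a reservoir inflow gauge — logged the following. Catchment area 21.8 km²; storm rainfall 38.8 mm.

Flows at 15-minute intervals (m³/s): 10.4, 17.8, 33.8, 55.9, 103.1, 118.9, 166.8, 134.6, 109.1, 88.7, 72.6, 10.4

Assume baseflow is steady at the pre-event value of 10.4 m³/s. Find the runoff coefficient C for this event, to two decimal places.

C ≈ 0.85

ΣQ_DR = 797.3 m³/s; V = ΣQ_DR·Δt = 7.176 × 10^5 m³.
Runoff depth d = V / A = 32.92 mm.
C = d / P = 32.92 / 38.8 = 0.85.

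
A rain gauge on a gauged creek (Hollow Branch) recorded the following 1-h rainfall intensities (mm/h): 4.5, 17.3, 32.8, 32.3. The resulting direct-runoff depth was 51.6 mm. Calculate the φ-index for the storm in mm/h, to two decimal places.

Only the 3 blocks with intensity above φ contribute runoff: 17.3, 32.8, 32.3 mm/h.
Σ(I−φ)·Δt = d  ⇒  (17.3+32.8+32.3 − 3φ)·1 = 51.6
φ = (82.40 − 51.6/1) / 3 = 10.27 mm/h.

φ ≈ 10.27 mm/h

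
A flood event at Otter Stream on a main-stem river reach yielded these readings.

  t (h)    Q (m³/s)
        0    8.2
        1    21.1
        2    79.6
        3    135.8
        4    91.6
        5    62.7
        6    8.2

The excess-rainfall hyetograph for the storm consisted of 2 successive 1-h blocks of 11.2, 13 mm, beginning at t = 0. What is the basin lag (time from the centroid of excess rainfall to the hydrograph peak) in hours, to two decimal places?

Centroid of excess rainfall: t_c = Σ P_i·t̄_i / ΣP_i = 1.0372 h (block centres at 0.5, 1.5 h).
Hydrograph peak occurs at t = 3 h, so basin lag t_L = 3 − 1.0372 = 1.96 h.

t_L ≈ 1.96 h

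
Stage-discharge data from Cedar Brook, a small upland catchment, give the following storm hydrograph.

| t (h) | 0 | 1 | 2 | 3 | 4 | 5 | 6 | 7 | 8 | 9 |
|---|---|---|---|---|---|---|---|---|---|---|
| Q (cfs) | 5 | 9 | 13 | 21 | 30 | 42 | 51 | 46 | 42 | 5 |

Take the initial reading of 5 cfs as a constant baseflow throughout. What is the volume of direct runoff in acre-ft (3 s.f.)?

Direct-runoff ordinates (Q − Q_b): 0.0, 4.0, 8.0, 16.0, 25.0, 37.0, 46.0, 41.0, 37.0, 0.0 cfs.
ΣQ_DR = 214.0 cfs.
With Δt = 1 h = 3600 s, V = ΣQ_DR · Δt = 214.0 × 3600 = 7.70 × 10^5 ft³ = 17.7 acre-ft.

V ≈ 17.7 acre-ft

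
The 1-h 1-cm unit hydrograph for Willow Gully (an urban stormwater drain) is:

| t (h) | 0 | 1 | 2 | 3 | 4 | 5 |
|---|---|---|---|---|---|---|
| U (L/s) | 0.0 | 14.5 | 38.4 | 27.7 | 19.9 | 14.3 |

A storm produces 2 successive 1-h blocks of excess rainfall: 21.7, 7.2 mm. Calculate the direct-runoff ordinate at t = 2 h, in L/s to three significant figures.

Q ≈ 93.8 L/s

By discrete convolution, Q_j = Σ (P_i / 10 mm) · U_{j−i}.
At t = 2 h (j=2): Q = (21.7/10)·38.4 + (7.2/10)·14.5 = 93.8 L/s.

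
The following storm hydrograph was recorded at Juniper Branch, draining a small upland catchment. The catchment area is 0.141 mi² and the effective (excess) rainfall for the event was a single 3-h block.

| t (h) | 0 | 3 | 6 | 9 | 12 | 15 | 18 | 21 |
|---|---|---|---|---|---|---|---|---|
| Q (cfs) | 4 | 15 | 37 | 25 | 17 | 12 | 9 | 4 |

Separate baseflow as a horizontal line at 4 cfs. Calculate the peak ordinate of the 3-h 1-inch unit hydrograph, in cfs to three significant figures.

Direct runoff: 0.0, 11.0, 33.0, 21.0, 13.0, 8.0, 5.0, 0.0 cfs; ΣQ_DR = 91.00 cfs, peak = 33.0 cfs.
Runoff depth d = ΣQ_DR·Δt / A = 91.00 × 10800 / (0.141 mi²) = 3.000 in.
The 1-inch UH is the DRH scaled by (1 in)/d, so U_p = 33.0 × 1/3.000 = 11.0 cfs.

U_p ≈ 11.0 cfs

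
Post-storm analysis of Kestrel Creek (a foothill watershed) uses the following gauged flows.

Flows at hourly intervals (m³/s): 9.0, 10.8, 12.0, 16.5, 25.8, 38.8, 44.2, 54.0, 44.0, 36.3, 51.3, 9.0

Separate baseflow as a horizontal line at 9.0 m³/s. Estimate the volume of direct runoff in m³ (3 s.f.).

Direct-runoff ordinates (Q − Q_b): 0.0, 1.8, 3.0, 7.5, 16.8, 29.8, 35.2, 45.0, 35.0, 27.3, 42.3, 0.0 m³/s.
ΣQ_DR = 243.7 m³/s.
With Δt = 1 h = 3600 s, V = ΣQ_DR · Δt = 243.7 × 3600 = 8.77 × 10^5 m³.

V ≈ 8.77 × 10^5 m³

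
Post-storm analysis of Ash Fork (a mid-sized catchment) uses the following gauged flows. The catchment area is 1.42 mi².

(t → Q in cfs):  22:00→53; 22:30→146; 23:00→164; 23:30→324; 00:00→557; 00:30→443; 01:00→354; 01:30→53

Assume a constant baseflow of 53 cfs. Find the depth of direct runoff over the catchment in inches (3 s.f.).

d ≈ 0.911 in

Direct runoff: 0.0, 93.0, 111.0, 271.0, 504.0, 390.0, 301.0, 0.0 cfs; ΣQ_DR = 1670 cfs.
V = ΣQ_DR · Δt = 1670 × 1800 s = 3.006 × 10^6 ft³.
Over A = 1.42 mi², depth = V / A = 0.911 in.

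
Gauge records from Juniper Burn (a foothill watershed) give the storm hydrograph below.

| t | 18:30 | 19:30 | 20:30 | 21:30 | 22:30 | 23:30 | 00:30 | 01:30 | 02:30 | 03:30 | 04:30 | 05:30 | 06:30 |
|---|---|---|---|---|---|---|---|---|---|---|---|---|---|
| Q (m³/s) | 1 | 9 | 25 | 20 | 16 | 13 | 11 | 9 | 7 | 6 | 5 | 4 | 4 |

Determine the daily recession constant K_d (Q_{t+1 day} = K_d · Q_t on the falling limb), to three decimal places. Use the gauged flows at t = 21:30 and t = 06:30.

Between t = 21:30 and t = 06:30 the flow falls from 20 to 4 m³/s over 9×1 h = 9 h.
Per-interval ratio K = (4/20)^(1/9) = 0.8363; K_d = K^(24/1) = 0.014.

K_d ≈ 0.014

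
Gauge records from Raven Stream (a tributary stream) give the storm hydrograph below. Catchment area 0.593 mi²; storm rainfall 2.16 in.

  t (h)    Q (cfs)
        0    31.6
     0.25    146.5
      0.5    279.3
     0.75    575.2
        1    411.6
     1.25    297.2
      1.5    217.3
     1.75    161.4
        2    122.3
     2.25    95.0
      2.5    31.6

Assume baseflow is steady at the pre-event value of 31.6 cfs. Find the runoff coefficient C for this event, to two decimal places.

ΣQ_DR = 2021 cfs; V = ΣQ_DR·Δt = 1.819 × 10^6 ft³.
Runoff depth d = V / A = 1.321 in.
C = d / P = 1.321 / 2.16 = 0.61.

C ≈ 0.61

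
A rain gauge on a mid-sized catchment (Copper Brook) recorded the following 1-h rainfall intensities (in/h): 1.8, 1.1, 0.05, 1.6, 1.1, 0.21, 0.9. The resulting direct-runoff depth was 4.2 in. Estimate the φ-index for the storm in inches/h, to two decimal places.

Only the 5 blocks with intensity above φ contribute runoff: 1.8, 1.1, 1.6, 1.1, 0.9 in/h.
Σ(I−φ)·Δt = d  ⇒  (1.8+1.1+1.6+1.1+0.9 − 5φ)·1 = 4.2
φ = (6.500 − 4.2/1) / 5 = 0.46 in/h.

φ ≈ 0.46 in/h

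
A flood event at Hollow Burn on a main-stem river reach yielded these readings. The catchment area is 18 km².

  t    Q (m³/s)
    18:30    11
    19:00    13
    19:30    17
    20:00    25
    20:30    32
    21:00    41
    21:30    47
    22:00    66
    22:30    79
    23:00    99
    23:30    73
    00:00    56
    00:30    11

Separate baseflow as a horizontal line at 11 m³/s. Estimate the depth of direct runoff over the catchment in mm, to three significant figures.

d ≈ 42.7 mm

Direct runoff: 0.0, 2.0, 6.0, 14.0, 21.0, 30.0, 36.0, 55.0, 68.0, 88.0, 62.0, 45.0, 0.0 m³/s; ΣQ_DR = 427.0 m³/s.
V = ΣQ_DR · Δt = 427.0 × 1800 s = 7.686 × 10^5 m³.
Over A = 18 km², depth = V / A = 42.7 mm.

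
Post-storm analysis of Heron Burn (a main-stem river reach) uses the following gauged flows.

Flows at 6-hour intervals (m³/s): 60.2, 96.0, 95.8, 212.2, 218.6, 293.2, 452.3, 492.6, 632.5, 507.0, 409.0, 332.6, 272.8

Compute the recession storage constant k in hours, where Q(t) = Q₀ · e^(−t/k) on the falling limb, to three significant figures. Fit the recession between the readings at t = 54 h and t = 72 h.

k ≈ 29.0 h

On the falling limb, Q drops from 507.0 to 272.8 m³/s between t = 54 h and t = 72 h (Δt = 18 h).
k = −Δt / ln(Q₂/Q₁) = −18 / ln(272.8/507.0) = 29.0 h.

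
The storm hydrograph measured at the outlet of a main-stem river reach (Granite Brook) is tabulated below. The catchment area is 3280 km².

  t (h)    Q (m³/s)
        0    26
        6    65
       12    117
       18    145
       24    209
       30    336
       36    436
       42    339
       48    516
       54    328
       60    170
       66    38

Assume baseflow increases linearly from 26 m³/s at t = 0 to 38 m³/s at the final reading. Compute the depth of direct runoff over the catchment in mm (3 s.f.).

d ≈ 15.4 mm

Direct runoff: 0.00, 37.91, 88.82, 115.73, 178.64, 304.55, 403.45, 305.36, 481.27, 292.18, 133.09, 0.00 m³/s; ΣQ_DR = 2341 m³/s.
V = ΣQ_DR · Δt = 2341 × 21600 s = 5.057 × 10^7 m³.
Over A = 3280 km², depth = V / A = 15.4 mm.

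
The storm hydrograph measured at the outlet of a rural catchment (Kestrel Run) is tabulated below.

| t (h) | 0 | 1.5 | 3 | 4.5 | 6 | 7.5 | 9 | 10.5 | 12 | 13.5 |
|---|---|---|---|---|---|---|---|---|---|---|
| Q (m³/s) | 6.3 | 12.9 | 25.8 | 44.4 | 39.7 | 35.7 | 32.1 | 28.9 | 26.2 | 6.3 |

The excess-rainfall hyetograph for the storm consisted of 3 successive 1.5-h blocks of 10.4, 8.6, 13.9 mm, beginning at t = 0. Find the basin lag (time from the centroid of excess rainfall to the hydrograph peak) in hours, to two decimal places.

t_L ≈ 2.09 h

Centroid of excess rainfall: t_c = Σ P_i·t̄_i / ΣP_i = 2.4096 h (block centres at 0.75, 2.25, 3.75 h).
Hydrograph peak occurs at t = 4.5 h, so basin lag t_L = 4.5 − 2.4096 = 2.09 h.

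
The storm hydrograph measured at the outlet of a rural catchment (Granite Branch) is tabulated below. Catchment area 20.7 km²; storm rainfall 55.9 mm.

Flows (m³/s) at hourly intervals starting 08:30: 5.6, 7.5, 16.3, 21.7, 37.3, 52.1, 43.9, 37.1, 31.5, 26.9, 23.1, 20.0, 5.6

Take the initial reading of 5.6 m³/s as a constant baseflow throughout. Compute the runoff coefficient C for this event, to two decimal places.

C ≈ 0.80

ΣQ_DR = 255.8 m³/s; V = ΣQ_DR·Δt = 9.209 × 10^5 m³.
Runoff depth d = V / A = 44.49 mm.
C = d / P = 44.49 / 55.9 = 0.80.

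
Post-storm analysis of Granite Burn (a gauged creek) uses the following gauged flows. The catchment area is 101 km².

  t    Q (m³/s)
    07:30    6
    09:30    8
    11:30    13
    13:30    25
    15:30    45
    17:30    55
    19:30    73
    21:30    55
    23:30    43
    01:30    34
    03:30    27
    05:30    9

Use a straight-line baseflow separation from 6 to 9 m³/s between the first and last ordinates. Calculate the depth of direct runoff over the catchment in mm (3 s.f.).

d ≈ 21.6 mm

Direct runoff: 0.00, 1.73, 6.45, 18.18, 37.91, 47.64, 65.36, 47.09, 34.82, 25.55, 18.27, 0.00 m³/s; ΣQ_DR = 303.0 m³/s.
V = ΣQ_DR · Δt = 303.0 × 7200 s = 2.182 × 10^6 m³.
Over A = 101 km², depth = V / A = 21.6 mm.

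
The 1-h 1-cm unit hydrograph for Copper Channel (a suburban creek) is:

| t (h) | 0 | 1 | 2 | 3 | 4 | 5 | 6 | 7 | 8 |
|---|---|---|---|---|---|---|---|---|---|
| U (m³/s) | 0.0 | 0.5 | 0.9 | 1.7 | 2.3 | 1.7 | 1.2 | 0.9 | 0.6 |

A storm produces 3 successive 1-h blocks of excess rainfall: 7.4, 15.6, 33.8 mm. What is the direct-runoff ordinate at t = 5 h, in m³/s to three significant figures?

By discrete convolution, Q_j = Σ (P_i / 10 mm) · U_{j−i}.
At t = 5 h (j=5): Q = (7.4/10)·1.7 + (15.6/10)·2.3 + (33.8/10)·1.7 = 10.6 m³/s.

Q ≈ 10.6 m³/s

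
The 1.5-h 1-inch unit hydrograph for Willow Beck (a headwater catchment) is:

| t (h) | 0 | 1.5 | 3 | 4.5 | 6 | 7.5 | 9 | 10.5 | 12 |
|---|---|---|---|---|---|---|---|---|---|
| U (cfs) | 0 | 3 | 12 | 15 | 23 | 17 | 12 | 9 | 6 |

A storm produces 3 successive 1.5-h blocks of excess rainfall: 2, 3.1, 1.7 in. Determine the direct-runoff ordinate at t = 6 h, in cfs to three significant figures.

By discrete convolution, Q_j = Σ (P_i / 1 in) · U_{j−i}.
At t = 6 h (j=4): Q = (2/1)·23 + (3.1/1)·15 + (1.7/1)·12 = 113 cfs.

Q ≈ 113 cfs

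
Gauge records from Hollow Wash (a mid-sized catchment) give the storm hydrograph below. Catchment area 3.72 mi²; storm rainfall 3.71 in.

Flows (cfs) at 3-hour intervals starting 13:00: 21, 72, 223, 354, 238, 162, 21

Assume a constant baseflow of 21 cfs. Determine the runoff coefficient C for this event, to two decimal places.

ΣQ_DR = 944.0 cfs; V = ΣQ_DR·Δt = 1.020 × 10^7 ft³.
Runoff depth d = V / A = 1.180 in.
C = d / P = 1.180 / 3.71 = 0.32.

C ≈ 0.32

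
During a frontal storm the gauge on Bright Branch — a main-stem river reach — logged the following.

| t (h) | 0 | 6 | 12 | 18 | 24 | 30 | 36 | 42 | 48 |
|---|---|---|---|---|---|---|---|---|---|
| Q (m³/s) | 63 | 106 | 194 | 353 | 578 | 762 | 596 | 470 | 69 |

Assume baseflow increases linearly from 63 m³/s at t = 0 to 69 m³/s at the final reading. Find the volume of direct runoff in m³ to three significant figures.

Direct-runoff ordinates (Q − Q_b): 0.00, 42.25, 129.50, 287.75, 512.00, 695.25, 528.50, 401.75, 0.00 m³/s.
ΣQ_DR = 2597 m³/s.
With Δt = 6 h = 21600 s, V = ΣQ_DR · Δt = 2597 × 21600 = 5.61 × 10^7 m³.

V ≈ 5.61 × 10^7 m³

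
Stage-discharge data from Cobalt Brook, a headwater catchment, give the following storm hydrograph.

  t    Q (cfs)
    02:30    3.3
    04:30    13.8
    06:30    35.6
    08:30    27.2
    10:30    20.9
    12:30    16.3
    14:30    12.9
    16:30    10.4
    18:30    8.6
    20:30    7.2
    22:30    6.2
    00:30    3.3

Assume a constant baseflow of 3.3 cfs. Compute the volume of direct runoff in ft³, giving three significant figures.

V ≈ 9.08 × 10^5 ft³

Direct-runoff ordinates (Q − Q_b): 0.0, 10.5, 32.3, 23.9, 17.6, 13.0, 9.6, 7.1, 5.3, 3.9, 2.9, 0.0 cfs.
ΣQ_DR = 126.1 cfs.
With Δt = 2 h = 7200 s, V = ΣQ_DR · Δt = 126.1 × 7200 = 9.08 × 10^5 ft³.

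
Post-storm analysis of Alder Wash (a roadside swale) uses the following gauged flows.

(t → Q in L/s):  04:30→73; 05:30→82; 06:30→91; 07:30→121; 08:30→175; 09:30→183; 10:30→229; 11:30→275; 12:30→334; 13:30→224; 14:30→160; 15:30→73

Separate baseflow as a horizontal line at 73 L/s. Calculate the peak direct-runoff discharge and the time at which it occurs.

Q_p = 261.0 L/s at t = 12:30

Subtracting baseflow gives direct-runoff ordinates: 0.0, 9.0, 18.0, 48.0, 102.0, 110.0, 156.0, 202.0, 261.0, 151.0, 87.0, 0.0 L/s.
The maximum is 261.0 L/s, occurring at the reading for t = 12:30.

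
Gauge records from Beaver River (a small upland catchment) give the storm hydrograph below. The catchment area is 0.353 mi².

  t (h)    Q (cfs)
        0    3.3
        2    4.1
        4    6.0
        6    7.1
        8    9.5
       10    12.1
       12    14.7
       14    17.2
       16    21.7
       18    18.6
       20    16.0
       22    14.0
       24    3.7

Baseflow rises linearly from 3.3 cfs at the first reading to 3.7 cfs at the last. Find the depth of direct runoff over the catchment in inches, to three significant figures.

Direct runoff: 0.00, 0.77, 2.63, 3.70, 6.07, 8.63, 11.20, 13.67, 18.13, 15.00, 12.37, 10.33, 0.00 cfs; ΣQ_DR = 102.5 cfs.
V = ΣQ_DR · Δt = 102.5 × 7200 s = 7.380 × 10^5 ft³.
Over A = 0.353 mi², depth = V / A = 0.900 in.

d ≈ 0.900 in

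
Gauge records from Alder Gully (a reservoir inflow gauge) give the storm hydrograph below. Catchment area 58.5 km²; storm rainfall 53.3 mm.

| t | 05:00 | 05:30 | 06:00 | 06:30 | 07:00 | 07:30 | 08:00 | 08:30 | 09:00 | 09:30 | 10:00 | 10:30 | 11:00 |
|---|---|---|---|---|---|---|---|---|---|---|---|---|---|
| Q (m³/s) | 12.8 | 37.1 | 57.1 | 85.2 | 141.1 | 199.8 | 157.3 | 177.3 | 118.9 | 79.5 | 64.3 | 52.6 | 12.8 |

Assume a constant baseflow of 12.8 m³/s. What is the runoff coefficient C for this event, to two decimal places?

ΣQ_DR = 1029 m³/s; V = ΣQ_DR·Δt = 1.853 × 10^6 m³.
Runoff depth d = V / A = 31.67 mm.
C = d / P = 31.67 / 53.3 = 0.59.

C ≈ 0.59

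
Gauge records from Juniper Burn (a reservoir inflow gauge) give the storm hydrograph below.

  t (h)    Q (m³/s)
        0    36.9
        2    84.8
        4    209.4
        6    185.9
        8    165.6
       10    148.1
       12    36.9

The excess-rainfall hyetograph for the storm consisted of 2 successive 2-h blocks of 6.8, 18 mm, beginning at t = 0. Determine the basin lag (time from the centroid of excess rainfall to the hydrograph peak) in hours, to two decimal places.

Centroid of excess rainfall: t_c = Σ P_i·t̄_i / ΣP_i = 2.4516 h (block centres at 1, 3 h).
Hydrograph peak occurs at t = 4 h, so basin lag t_L = 4 − 2.4516 = 1.55 h.

t_L ≈ 1.55 h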